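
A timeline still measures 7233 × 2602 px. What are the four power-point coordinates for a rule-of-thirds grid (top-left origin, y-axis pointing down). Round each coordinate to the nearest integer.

(2411, 867), (4822, 867), (2411, 1735), (4822, 1735)

One third of 7233 is 2411; one third of 2602 is 867.33.
Vertical third lines at x = 2411 and x = 4822; horizontal third lines at y = 867 and y = 1735.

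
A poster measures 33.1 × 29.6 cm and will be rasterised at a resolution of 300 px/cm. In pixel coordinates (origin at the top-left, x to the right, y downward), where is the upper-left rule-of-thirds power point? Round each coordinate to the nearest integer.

(3310, 2960)

In pixels the canvas is 33.1 × 300 = 9930 wide and 29.6 × 300 = 8880 tall.
The upper-left point is one-third across and one-third down:
x = 1 × 9930/3 ≈ 3310; y = 1 × 8880/3 ≈ 2960.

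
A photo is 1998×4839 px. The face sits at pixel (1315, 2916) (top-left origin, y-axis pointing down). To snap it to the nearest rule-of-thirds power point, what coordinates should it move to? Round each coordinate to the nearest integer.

(1332, 3226)

Third lines: x ∈ {666, 1332}, y ∈ {1613, 3226}.
1315 is closer to x = 1332; 2916 is closer to y = 3226.
So the nearest intersection is the lower-right power point.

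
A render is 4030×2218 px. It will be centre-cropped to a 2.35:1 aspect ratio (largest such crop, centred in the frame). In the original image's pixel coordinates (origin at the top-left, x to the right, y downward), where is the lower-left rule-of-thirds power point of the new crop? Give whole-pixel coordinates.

x = 1343 px, y = 1395 px

4030/2218 < 2.35/1, so the 2.35:1 crop keeps the full width 4030 and trims height to 4030 × 1/2.35 = 1714.89 px.
Top offset = (2218 − 1714.89)/2 = 251.55 px; left offset = 0.
Lower-left is one-third across and two-thirds down within the crop:
x = 0.00 + 1 × 4030.00/3 ≈ 1343; y = 251.55 + 2 × 1714.89/3 ≈ 1395.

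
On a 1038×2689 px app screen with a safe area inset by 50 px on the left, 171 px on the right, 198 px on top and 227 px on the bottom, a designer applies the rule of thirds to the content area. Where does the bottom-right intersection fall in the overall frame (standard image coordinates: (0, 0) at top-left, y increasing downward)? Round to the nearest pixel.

x = 595 px, y = 1707 px

Content width = 1038 − 50 − 171 = 817 px; content height = 2689 − 198 − 227 = 2264 px.
Bottom-right is two-thirds across and two-thirds down within the content area.
x = 50 + 2 × 817/3 = 50 + 544.67 ≈ 595
y = 198 + 2 × 2264/3 = 198 + 1509.33 ≈ 1707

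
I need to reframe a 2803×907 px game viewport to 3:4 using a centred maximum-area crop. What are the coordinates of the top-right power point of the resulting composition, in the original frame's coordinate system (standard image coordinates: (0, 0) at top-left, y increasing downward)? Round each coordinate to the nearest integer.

x = 1515 px, y = 302 px

2803/907 > 3/4, so the 3:4 crop keeps the full height 907 and trims width to 907 × 3/4 = 680.25 px.
Left offset = (2803 − 680.25)/2 = 1061.38 px; top offset = 0.
Top-right is two-thirds across and one-third down within the crop:
x = 1061.38 + 2 × 680.25/3 ≈ 1515; y = 0.00 + 1 × 907.00/3 ≈ 302.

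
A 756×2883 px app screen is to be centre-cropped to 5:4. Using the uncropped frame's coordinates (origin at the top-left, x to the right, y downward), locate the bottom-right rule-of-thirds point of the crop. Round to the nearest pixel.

x = 504 px, y = 1542 px

756/2883 < 5/4, so the 5:4 crop keeps the full width 756 and trims height to 756 × 4/5 = 604.80 px.
Top offset = (2883 − 604.80)/2 = 1139.10 px; left offset = 0.
Bottom-right is two-thirds across and two-thirds down within the crop:
x = 0.00 + 2 × 756.00/3 ≈ 504; y = 1139.10 + 2 × 604.80/3 ≈ 1542.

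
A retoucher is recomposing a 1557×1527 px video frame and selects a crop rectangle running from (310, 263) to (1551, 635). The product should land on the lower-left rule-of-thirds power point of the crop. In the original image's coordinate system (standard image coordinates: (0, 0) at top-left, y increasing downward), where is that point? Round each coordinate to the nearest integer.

(724, 511)

Crop width = 1551 − 310 = 1241 px; one third is 413.67 px.
Crop height = 635 − 263 = 372 px; one third is 124.00 px.
The lower-left point is one-third across and two-thirds down within the crop:
x = 310 + 1 × 413.67 ≈ 724; y = 263 + 2 × 124.00 ≈ 511.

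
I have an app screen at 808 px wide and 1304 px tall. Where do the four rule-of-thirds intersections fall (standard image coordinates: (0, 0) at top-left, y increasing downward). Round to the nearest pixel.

(269, 435), (539, 435), (269, 869), (539, 869)

One third of 808 is 269.33; one third of 1304 is 434.67.
Vertical third lines at x = 269 and x = 539; horizontal third lines at y = 435 and y = 869.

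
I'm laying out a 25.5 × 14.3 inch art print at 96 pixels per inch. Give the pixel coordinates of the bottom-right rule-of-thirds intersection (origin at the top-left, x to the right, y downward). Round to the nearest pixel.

(1632, 915)

In pixels the canvas is 25.5 × 96 = 2448 wide and 14.3 × 96 = 1372.8 tall.
The bottom-right point is two-thirds across and two-thirds down:
x = 2 × 2448/3 ≈ 1632; y = 2 × 1372.8/3 ≈ 915.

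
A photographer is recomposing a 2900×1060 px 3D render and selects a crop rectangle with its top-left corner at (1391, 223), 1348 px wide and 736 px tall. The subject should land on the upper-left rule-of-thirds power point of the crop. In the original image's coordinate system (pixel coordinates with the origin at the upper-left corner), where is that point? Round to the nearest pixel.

One third of the crop width 1348 is 449.33 px.
One third of the crop height 736 is 245.33 px.
The upper-left point is one-third across and one-third down within the crop:
x = 1391 + 1 × 449.33 ≈ 1840; y = 223 + 1 × 245.33 ≈ 468.

(1840, 468)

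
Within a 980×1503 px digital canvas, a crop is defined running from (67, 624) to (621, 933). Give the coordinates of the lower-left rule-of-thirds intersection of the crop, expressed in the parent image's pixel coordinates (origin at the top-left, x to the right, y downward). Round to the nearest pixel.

x = 252 px, y = 830 px

Crop width = 621 − 67 = 554 px; one third is 184.67 px.
Crop height = 933 − 624 = 309 px; one third is 103.00 px.
The lower-left point is one-third across and two-thirds down within the crop:
x = 67 + 1 × 184.67 ≈ 252; y = 624 + 2 × 103.00 ≈ 830.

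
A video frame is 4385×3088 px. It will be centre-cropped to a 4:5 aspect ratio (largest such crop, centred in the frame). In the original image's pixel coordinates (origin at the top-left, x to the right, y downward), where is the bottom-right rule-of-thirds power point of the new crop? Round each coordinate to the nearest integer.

4385/3088 > 4/5, so the 4:5 crop keeps the full height 3088 and trims width to 3088 × 4/5 = 2470.40 px.
Left offset = (4385 − 2470.40)/2 = 957.30 px; top offset = 0.
Bottom-right is two-thirds across and two-thirds down within the crop:
x = 957.30 + 2 × 2470.40/3 ≈ 2604; y = 0.00 + 2 × 3088.00/3 ≈ 2059.

x = 2604 px, y = 2059 px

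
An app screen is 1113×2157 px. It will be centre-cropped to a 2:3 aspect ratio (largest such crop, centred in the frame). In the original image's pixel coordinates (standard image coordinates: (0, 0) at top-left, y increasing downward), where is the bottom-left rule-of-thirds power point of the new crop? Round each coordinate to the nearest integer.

1113/2157 < 2/3, so the 2:3 crop keeps the full width 1113 and trims height to 1113 × 3/2 = 1669.50 px.
Top offset = (2157 − 1669.50)/2 = 243.75 px; left offset = 0.
Bottom-left is one-third across and two-thirds down within the crop:
x = 0.00 + 1 × 1113.00/3 ≈ 371; y = 243.75 + 2 × 1669.50/3 ≈ 1357.

x = 371 px, y = 1357 px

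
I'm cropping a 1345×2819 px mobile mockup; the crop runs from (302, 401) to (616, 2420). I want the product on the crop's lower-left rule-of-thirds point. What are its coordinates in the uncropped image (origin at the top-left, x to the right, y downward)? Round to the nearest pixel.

(407, 1747)

Crop width = 616 − 302 = 314 px; one third is 104.67 px.
Crop height = 2420 − 401 = 2019 px; one third is 673.00 px.
The lower-left point is one-third across and two-thirds down within the crop:
x = 302 + 1 × 104.67 ≈ 407; y = 401 + 2 × 673.00 ≈ 1747.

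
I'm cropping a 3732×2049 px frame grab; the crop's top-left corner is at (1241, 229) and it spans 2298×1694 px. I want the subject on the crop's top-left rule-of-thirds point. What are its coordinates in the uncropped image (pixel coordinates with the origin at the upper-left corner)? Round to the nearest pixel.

x = 2007 px, y = 794 px

One third of the crop width 2298 is 766.00 px.
One third of the crop height 1694 is 564.67 px.
The top-left point is one-third across and one-third down within the crop:
x = 1241 + 1 × 766.00 ≈ 2007; y = 229 + 1 × 564.67 ≈ 794.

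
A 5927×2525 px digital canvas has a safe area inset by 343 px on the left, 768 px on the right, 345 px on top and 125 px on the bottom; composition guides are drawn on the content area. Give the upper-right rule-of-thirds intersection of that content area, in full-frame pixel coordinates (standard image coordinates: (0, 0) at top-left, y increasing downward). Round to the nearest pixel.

x = 3554 px, y = 1030 px

Content width = 5927 − 343 − 768 = 4816 px; content height = 2525 − 345 − 125 = 2055 px.
Upper-right is two-thirds across and one-third down within the content area.
x = 343 + 2 × 4816/3 = 343 + 3210.67 ≈ 3554
y = 345 + 1 × 2055/3 = 345 + 685.00 ≈ 1030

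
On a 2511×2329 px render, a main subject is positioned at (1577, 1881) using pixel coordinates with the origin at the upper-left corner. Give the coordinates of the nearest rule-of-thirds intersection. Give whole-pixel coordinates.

(1674, 1553)

Third lines: x ∈ {837, 1674}, y ∈ {776, 1553}.
1577 is closer to x = 1674; 1881 is closer to y = 1553.
So the nearest intersection is the lower-right power point.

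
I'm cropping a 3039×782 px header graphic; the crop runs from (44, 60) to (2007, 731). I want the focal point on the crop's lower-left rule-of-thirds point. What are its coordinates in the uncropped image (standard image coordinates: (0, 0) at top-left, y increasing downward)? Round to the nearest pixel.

x = 698 px, y = 507 px

Crop width = 2007 − 44 = 1963 px; one third is 654.33 px.
Crop height = 731 − 60 = 671 px; one third is 223.67 px.
The lower-left point is one-third across and two-thirds down within the crop:
x = 44 + 1 × 654.33 ≈ 698; y = 60 + 2 × 223.67 ≈ 507.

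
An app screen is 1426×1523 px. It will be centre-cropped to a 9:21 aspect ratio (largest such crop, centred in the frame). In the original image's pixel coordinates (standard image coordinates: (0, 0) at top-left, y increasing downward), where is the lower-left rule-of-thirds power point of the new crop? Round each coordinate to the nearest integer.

1426/1523 > 9/21, so the 9:21 crop keeps the full height 1523 and trims width to 1523 × 9/21 = 652.71 px.
Left offset = (1426 − 652.71)/2 = 386.64 px; top offset = 0.
Lower-left is one-third across and two-thirds down within the crop:
x = 386.64 + 1 × 652.71/3 ≈ 604; y = 0.00 + 2 × 1523.00/3 ≈ 1015.

x = 604 px, y = 1015 px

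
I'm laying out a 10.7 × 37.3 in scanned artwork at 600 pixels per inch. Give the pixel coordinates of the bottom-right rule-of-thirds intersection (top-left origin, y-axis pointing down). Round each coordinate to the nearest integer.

In pixels the canvas is 10.7 × 600 = 6420 wide and 37.3 × 600 = 22380 tall.
The bottom-right point is two-thirds across and two-thirds down:
x = 2 × 6420/3 ≈ 4280; y = 2 × 22380/3 ≈ 14920.

x = 4280 px, y = 14920 px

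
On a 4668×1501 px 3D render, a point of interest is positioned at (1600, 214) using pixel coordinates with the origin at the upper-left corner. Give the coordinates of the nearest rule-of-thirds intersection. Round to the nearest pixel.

x = 1556 px, y = 500 px

Third lines: x ∈ {1556, 3112}, y ∈ {500, 1001}.
1600 is closer to x = 1556; 214 is closer to y = 500.
So the nearest intersection is the upper-left power point.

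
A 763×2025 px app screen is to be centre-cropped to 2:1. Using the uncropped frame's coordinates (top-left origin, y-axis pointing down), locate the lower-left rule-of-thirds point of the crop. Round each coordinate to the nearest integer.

(254, 1076)

763/2025 < 2/1, so the 2:1 crop keeps the full width 763 and trims height to 763 × 1/2 = 381.50 px.
Top offset = (2025 − 381.50)/2 = 821.75 px; left offset = 0.
Lower-left is one-third across and two-thirds down within the crop:
x = 0.00 + 1 × 763.00/3 ≈ 254; y = 821.75 + 2 × 381.50/3 ≈ 1076.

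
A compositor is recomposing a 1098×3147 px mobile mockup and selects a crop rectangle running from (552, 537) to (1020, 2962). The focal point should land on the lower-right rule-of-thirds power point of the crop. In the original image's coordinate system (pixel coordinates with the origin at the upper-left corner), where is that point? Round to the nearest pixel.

Crop width = 1020 − 552 = 468 px; one third is 156.00 px.
Crop height = 2962 − 537 = 2425 px; one third is 808.33 px.
The lower-right point is two-thirds across and two-thirds down within the crop:
x = 552 + 2 × 156.00 ≈ 864; y = 537 + 2 × 808.33 ≈ 2154.

(864, 2154)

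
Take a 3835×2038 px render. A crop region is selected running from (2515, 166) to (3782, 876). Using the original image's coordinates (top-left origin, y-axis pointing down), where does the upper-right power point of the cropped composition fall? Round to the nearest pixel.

x = 3360 px, y = 403 px

Crop width = 3782 − 2515 = 1267 px; one third is 422.33 px.
Crop height = 876 − 166 = 710 px; one third is 236.67 px.
The upper-right point is two-thirds across and one-third down within the crop:
x = 2515 + 2 × 422.33 ≈ 3360; y = 166 + 1 × 236.67 ≈ 403.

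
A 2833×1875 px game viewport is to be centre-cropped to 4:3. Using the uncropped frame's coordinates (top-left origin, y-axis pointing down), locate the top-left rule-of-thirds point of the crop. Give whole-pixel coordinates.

2833/1875 > 4/3, so the 4:3 crop keeps the full height 1875 and trims width to 1875 × 4/3 = 2500.00 px.
Left offset = (2833 − 2500.00)/2 = 166.50 px; top offset = 0.
Top-left is one-third across and one-third down within the crop:
x = 166.50 + 1 × 2500.00/3 ≈ 1000; y = 0.00 + 1 × 1875.00/3 ≈ 625.

(1000, 625)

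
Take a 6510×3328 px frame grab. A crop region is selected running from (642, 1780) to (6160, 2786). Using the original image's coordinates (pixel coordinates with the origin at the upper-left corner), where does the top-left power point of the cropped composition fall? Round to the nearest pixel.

Crop width = 6160 − 642 = 5518 px; one third is 1839.33 px.
Crop height = 2786 − 1780 = 1006 px; one third is 335.33 px.
The top-left point is one-third across and one-third down within the crop:
x = 642 + 1 × 1839.33 ≈ 2481; y = 1780 + 1 × 335.33 ≈ 2115.

x = 2481 px, y = 2115 px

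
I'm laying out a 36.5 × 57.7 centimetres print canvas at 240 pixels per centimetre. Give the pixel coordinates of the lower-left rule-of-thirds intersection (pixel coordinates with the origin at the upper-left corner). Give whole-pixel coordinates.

In pixels the canvas is 36.5 × 240 = 8760 wide and 57.7 × 240 = 13848 tall.
The lower-left point is one-third across and two-thirds down:
x = 1 × 8760/3 ≈ 2920; y = 2 × 13848/3 ≈ 9232.

x = 2920 px, y = 9232 px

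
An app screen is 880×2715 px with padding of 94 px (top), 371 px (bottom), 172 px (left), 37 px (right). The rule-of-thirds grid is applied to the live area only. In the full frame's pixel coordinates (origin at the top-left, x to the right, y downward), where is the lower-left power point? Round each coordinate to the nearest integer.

(396, 1594)

Content width = 880 − 172 − 37 = 671 px; content height = 2715 − 94 − 371 = 2250 px.
Lower-left is one-third across and two-thirds down within the live area.
x = 172 + 1 × 671/3 = 172 + 223.67 ≈ 396
y = 94 + 2 × 2250/3 = 94 + 1500.00 ≈ 1594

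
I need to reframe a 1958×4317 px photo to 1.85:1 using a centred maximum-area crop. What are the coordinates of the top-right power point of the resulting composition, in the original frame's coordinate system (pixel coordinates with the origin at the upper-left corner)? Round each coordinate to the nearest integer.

(1305, 1982)

1958/4317 < 1.85/1, so the 1.85:1 crop keeps the full width 1958 and trims height to 1958 × 1/1.85 = 1058.38 px.
Top offset = (4317 − 1058.38)/2 = 1629.31 px; left offset = 0.
Top-right is two-thirds across and one-third down within the crop:
x = 0.00 + 2 × 1958.00/3 ≈ 1305; y = 1629.31 + 1 × 1058.38/3 ≈ 1982.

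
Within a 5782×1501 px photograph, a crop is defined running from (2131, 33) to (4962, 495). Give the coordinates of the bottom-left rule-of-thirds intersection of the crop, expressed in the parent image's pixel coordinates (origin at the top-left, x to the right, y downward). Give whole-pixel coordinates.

Crop width = 4962 − 2131 = 2831 px; one third is 943.67 px.
Crop height = 495 − 33 = 462 px; one third is 154.00 px.
The bottom-left point is one-third across and two-thirds down within the crop:
x = 2131 + 1 × 943.67 ≈ 3075; y = 33 + 2 × 154.00 ≈ 341.

x = 3075 px, y = 341 px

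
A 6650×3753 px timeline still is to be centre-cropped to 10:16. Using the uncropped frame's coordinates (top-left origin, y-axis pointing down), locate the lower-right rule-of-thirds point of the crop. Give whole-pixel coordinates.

(3716, 2502)

6650/3753 > 10/16, so the 10:16 crop keeps the full height 3753 and trims width to 3753 × 10/16 = 2345.62 px.
Left offset = (6650 − 2345.62)/2 = 2152.19 px; top offset = 0.
Lower-right is two-thirds across and two-thirds down within the crop:
x = 2152.19 + 2 × 2345.62/3 ≈ 3716; y = 0.00 + 2 × 3753.00/3 ≈ 2502.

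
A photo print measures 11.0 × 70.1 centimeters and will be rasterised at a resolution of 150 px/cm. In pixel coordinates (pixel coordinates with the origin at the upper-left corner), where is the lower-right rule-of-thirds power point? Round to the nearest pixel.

In pixels the canvas is 11.0 × 150 = 1650 wide and 70.1 × 150 = 10515 tall.
The lower-right point is two-thirds across and two-thirds down:
x = 2 × 1650/3 ≈ 1100; y = 2 × 10515/3 ≈ 7010.

x = 1100 px, y = 7010 px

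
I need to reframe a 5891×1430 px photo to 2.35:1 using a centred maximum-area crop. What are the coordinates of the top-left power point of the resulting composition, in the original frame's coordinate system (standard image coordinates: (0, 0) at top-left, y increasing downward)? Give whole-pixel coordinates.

5891/1430 > 2.35/1, so the 2.35:1 crop keeps the full height 1430 and trims width to 1430 × 2.35/1 = 3360.50 px.
Left offset = (5891 − 3360.50)/2 = 1265.25 px; top offset = 0.
Top-left is one-third across and one-third down within the crop:
x = 1265.25 + 1 × 3360.50/3 ≈ 2385; y = 0.00 + 1 × 1430.00/3 ≈ 477.

x = 2385 px, y = 477 px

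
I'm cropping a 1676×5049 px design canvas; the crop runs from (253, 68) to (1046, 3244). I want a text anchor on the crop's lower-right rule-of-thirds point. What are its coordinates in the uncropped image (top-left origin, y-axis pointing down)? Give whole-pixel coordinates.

x = 782 px, y = 2185 px

Crop width = 1046 − 253 = 793 px; one third is 264.33 px.
Crop height = 3244 − 68 = 3176 px; one third is 1058.67 px.
The lower-right point is two-thirds across and two-thirds down within the crop:
x = 253 + 2 × 264.33 ≈ 782; y = 68 + 2 × 1058.67 ≈ 2185.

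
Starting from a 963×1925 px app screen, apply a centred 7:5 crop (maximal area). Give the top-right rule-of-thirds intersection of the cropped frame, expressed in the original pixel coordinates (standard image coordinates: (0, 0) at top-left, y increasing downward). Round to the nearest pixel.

x = 642 px, y = 848 px

963/1925 < 7/5, so the 7:5 crop keeps the full width 963 and trims height to 963 × 5/7 = 687.86 px.
Top offset = (1925 − 687.86)/2 = 618.57 px; left offset = 0.
Top-right is two-thirds across and one-third down within the crop:
x = 0.00 + 2 × 963.00/3 ≈ 642; y = 618.57 + 1 × 687.86/3 ≈ 848.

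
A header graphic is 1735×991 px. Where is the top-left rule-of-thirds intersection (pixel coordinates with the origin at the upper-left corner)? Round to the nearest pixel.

The top-left point sits one-third of the way across and one-third of the way down.
x = 1 × 1735/3 ≈ 578; y = 1 × 991/3 ≈ 330.

(578, 330)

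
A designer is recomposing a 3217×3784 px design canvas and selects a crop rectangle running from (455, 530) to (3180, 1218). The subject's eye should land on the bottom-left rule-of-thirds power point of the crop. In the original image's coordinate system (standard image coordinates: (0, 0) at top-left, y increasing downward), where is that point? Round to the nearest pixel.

x = 1363 px, y = 989 px

Crop width = 3180 − 455 = 2725 px; one third is 908.33 px.
Crop height = 1218 − 530 = 688 px; one third is 229.33 px.
The bottom-left point is one-third across and two-thirds down within the crop:
x = 455 + 1 × 908.33 ≈ 1363; y = 530 + 2 × 229.33 ≈ 989.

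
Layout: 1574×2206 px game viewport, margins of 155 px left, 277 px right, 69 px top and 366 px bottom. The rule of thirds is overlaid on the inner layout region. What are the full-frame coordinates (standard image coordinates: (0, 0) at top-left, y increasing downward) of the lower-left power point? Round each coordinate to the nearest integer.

x = 536 px, y = 1250 px

Content width = 1574 − 155 − 277 = 1142 px; content height = 2206 − 69 − 366 = 1771 px.
Lower-left is one-third across and two-thirds down within the inner layout region.
x = 155 + 1 × 1142/3 = 155 + 380.67 ≈ 536
y = 69 + 2 × 1771/3 = 69 + 1180.67 ≈ 1250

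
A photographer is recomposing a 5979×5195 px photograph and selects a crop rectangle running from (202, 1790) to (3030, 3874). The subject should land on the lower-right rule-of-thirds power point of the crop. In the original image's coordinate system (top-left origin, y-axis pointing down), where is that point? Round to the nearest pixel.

x = 2087 px, y = 3179 px

Crop width = 3030 − 202 = 2828 px; one third is 942.67 px.
Crop height = 3874 − 1790 = 2084 px; one third is 694.67 px.
The lower-right point is two-thirds across and two-thirds down within the crop:
x = 202 + 2 × 942.67 ≈ 2087; y = 1790 + 2 × 694.67 ≈ 3179.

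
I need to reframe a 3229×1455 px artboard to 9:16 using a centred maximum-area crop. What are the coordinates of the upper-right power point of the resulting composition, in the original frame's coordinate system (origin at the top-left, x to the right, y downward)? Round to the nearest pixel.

(1751, 485)

3229/1455 > 9/16, so the 9:16 crop keeps the full height 1455 and trims width to 1455 × 9/16 = 818.44 px.
Left offset = (3229 − 818.44)/2 = 1205.28 px; top offset = 0.
Upper-right is two-thirds across and one-third down within the crop:
x = 1205.28 + 2 × 818.44/3 ≈ 1751; y = 0.00 + 1 × 1455.00/3 ≈ 485.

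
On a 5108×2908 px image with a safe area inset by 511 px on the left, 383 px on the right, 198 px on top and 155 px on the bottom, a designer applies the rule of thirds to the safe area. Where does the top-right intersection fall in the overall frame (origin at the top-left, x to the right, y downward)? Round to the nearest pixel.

Content width = 5108 − 511 − 383 = 4214 px; content height = 2908 − 198 − 155 = 2555 px.
Top-right is two-thirds across and one-third down within the safe area.
x = 511 + 2 × 4214/3 = 511 + 2809.33 ≈ 3320
y = 198 + 1 × 2555/3 = 198 + 851.67 ≈ 1050

x = 3320 px, y = 1050 px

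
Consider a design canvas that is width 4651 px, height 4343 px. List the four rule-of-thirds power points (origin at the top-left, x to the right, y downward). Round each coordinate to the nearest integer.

One third of 4651 is 1550.33; one third of 4343 is 1447.67.
Vertical third lines at x = 1550 and x = 3101; horizontal third lines at y = 1448 and y = 2895.

(1550, 1448), (3101, 1448), (1550, 2895), (3101, 2895)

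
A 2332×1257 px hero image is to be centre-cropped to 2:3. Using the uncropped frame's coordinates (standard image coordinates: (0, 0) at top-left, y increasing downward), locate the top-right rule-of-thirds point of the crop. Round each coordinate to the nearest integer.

(1306, 419)

2332/1257 > 2/3, so the 2:3 crop keeps the full height 1257 and trims width to 1257 × 2/3 = 838.00 px.
Left offset = (2332 − 838.00)/2 = 747.00 px; top offset = 0.
Top-right is two-thirds across and one-third down within the crop:
x = 747.00 + 2 × 838.00/3 ≈ 1306; y = 0.00 + 1 × 1257.00/3 ≈ 419.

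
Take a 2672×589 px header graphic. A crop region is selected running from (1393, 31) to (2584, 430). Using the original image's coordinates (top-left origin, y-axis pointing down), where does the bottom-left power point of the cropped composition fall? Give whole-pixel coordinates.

Crop width = 2584 − 1393 = 1191 px; one third is 397.00 px.
Crop height = 430 − 31 = 399 px; one third is 133.00 px.
The bottom-left point is one-third across and two-thirds down within the crop:
x = 1393 + 1 × 397.00 ≈ 1790; y = 31 + 2 × 133.00 ≈ 297.

(1790, 297)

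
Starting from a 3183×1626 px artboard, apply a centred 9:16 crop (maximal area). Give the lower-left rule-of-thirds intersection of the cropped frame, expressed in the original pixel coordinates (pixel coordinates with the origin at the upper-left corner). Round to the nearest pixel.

x = 1439 px, y = 1084 px

3183/1626 > 9/16, so the 9:16 crop keeps the full height 1626 and trims width to 1626 × 9/16 = 914.62 px.
Left offset = (3183 − 914.62)/2 = 1134.19 px; top offset = 0.
Lower-left is one-third across and two-thirds down within the crop:
x = 1134.19 + 1 × 914.62/3 ≈ 1439; y = 0.00 + 2 × 1626.00/3 ≈ 1084.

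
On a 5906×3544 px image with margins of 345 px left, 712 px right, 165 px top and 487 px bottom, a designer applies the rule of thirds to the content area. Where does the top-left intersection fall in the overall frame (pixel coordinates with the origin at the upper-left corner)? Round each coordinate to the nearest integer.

(1961, 1129)

Content width = 5906 − 345 − 712 = 4849 px; content height = 3544 − 165 − 487 = 2892 px.
Top-left is one-third across and one-third down within the content area.
x = 345 + 1 × 4849/3 = 345 + 1616.33 ≈ 1961
y = 165 + 1 × 2892/3 = 165 + 964.00 ≈ 1129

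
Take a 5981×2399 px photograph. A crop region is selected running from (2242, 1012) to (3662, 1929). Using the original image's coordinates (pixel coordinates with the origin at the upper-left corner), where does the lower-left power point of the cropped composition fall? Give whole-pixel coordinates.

Crop width = 3662 − 2242 = 1420 px; one third is 473.33 px.
Crop height = 1929 − 1012 = 917 px; one third is 305.67 px.
The lower-left point is one-third across and two-thirds down within the crop:
x = 2242 + 1 × 473.33 ≈ 2715; y = 1012 + 2 × 305.67 ≈ 1623.

(2715, 1623)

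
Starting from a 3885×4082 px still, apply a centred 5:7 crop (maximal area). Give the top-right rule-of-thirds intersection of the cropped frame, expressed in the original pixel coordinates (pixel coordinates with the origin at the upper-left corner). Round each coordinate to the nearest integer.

3885/4082 > 5/7, so the 5:7 crop keeps the full height 4082 and trims width to 4082 × 5/7 = 2915.71 px.
Left offset = (3885 − 2915.71)/2 = 484.64 px; top offset = 0.
Top-right is two-thirds across and one-third down within the crop:
x = 484.64 + 2 × 2915.71/3 ≈ 2428; y = 0.00 + 1 × 4082.00/3 ≈ 1361.

(2428, 1361)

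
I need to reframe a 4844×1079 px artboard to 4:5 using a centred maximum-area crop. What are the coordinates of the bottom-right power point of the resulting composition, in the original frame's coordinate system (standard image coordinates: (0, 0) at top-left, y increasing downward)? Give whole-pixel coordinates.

4844/1079 > 4/5, so the 4:5 crop keeps the full height 1079 and trims width to 1079 × 4/5 = 863.20 px.
Left offset = (4844 − 863.20)/2 = 1990.40 px; top offset = 0.
Bottom-right is two-thirds across and two-thirds down within the crop:
x = 1990.40 + 2 × 863.20/3 ≈ 2566; y = 0.00 + 2 × 1079.00/3 ≈ 719.

x = 2566 px, y = 719 px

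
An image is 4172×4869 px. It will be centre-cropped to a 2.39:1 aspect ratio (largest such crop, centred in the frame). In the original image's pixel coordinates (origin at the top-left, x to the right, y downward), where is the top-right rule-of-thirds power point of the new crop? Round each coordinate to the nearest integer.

(2781, 2144)

4172/4869 < 2.39/1, so the 2.39:1 crop keeps the full width 4172 and trims height to 4172 × 1/2.39 = 1745.61 px.
Top offset = (4869 − 1745.61)/2 = 1561.70 px; left offset = 0.
Top-right is two-thirds across and one-third down within the crop:
x = 0.00 + 2 × 4172.00/3 ≈ 2781; y = 1561.70 + 1 × 1745.61/3 ≈ 2144.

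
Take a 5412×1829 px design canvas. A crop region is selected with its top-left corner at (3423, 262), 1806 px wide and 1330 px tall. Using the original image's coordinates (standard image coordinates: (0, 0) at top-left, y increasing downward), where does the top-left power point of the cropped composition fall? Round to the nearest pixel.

(4025, 705)

One third of the crop width 1806 is 602.00 px.
One third of the crop height 1330 is 443.33 px.
The top-left point is one-third across and one-third down within the crop:
x = 3423 + 1 × 602.00 ≈ 4025; y = 262 + 1 × 443.33 ≈ 705.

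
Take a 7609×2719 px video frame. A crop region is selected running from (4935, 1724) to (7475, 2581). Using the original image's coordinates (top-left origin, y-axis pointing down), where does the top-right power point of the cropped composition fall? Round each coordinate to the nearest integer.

Crop width = 7475 − 4935 = 2540 px; one third is 846.67 px.
Crop height = 2581 − 1724 = 857 px; one third is 285.67 px.
The top-right point is two-thirds across and one-third down within the crop:
x = 4935 + 2 × 846.67 ≈ 6628; y = 1724 + 1 × 285.67 ≈ 2010.

x = 6628 px, y = 2010 px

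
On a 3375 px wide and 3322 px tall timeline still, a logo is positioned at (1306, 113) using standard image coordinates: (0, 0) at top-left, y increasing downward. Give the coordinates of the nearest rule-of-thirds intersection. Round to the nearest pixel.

x = 1125 px, y = 1107 px

Third lines: x ∈ {1125, 2250}, y ∈ {1107, 2215}.
1306 is closer to x = 1125; 113 is closer to y = 1107.
So the nearest intersection is the upper-left power point.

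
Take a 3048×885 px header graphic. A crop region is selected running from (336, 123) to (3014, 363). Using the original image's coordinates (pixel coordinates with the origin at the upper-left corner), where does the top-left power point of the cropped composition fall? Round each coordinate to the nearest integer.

Crop width = 3014 − 336 = 2678 px; one third is 892.67 px.
Crop height = 363 − 123 = 240 px; one third is 80.00 px.
The top-left point is one-third across and one-third down within the crop:
x = 336 + 1 × 892.67 ≈ 1229; y = 123 + 1 × 80.00 ≈ 203.

(1229, 203)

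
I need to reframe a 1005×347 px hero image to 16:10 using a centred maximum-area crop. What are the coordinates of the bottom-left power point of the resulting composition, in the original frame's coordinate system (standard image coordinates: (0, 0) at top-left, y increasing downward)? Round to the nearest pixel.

x = 410 px, y = 231 px

1005/347 > 16/10, so the 16:10 crop keeps the full height 347 and trims width to 347 × 16/10 = 555.20 px.
Left offset = (1005 − 555.20)/2 = 224.90 px; top offset = 0.
Bottom-left is one-third across and two-thirds down within the crop:
x = 224.90 + 1 × 555.20/3 ≈ 410; y = 0.00 + 2 × 347.00/3 ≈ 231.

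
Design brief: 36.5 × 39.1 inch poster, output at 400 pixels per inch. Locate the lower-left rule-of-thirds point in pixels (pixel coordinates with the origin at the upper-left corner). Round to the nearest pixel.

(4867, 10427)

In pixels the canvas is 36.5 × 400 = 14600 wide and 39.1 × 400 = 15640 tall.
The lower-left point is one-third across and two-thirds down:
x = 1 × 14600/3 ≈ 4867; y = 2 × 15640/3 ≈ 10427.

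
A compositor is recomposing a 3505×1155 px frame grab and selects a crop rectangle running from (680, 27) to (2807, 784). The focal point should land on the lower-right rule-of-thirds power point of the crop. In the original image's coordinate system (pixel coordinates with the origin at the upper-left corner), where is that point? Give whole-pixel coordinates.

Crop width = 2807 − 680 = 2127 px; one third is 709.00 px.
Crop height = 784 − 27 = 757 px; one third is 252.33 px.
The lower-right point is two-thirds across and two-thirds down within the crop:
x = 680 + 2 × 709.00 ≈ 2098; y = 27 + 2 × 252.33 ≈ 532.

x = 2098 px, y = 532 px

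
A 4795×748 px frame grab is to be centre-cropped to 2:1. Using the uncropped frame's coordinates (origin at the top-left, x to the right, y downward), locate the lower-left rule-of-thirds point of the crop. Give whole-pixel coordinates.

(2148, 499)

4795/748 > 2/1, so the 2:1 crop keeps the full height 748 and trims width to 748 × 2/1 = 1496.00 px.
Left offset = (4795 − 1496.00)/2 = 1649.50 px; top offset = 0.
Lower-left is one-third across and two-thirds down within the crop:
x = 1649.50 + 1 × 1496.00/3 ≈ 2148; y = 0.00 + 2 × 748.00/3 ≈ 499.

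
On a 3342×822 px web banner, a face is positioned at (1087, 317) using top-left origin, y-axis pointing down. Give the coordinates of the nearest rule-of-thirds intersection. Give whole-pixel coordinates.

Third lines: x ∈ {1114, 2228}, y ∈ {274, 548}.
1087 is closer to x = 1114; 317 is closer to y = 274.
So the nearest intersection is the upper-left power point.

(1114, 274)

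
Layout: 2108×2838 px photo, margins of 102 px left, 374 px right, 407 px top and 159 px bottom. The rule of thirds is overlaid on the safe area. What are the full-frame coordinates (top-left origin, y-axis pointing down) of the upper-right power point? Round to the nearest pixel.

Content width = 2108 − 102 − 374 = 1632 px; content height = 2838 − 407 − 159 = 2272 px.
Upper-right is two-thirds across and one-third down within the safe area.
x = 102 + 2 × 1632/3 = 102 + 1088.00 ≈ 1190
y = 407 + 1 × 2272/3 = 407 + 757.33 ≈ 1164

(1190, 1164)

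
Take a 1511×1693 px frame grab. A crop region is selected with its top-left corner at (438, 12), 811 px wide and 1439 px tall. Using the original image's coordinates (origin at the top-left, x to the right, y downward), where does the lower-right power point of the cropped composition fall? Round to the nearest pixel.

One third of the crop width 811 is 270.33 px.
One third of the crop height 1439 is 479.67 px.
The lower-right point is two-thirds across and two-thirds down within the crop:
x = 438 + 2 × 270.33 ≈ 979; y = 12 + 2 × 479.67 ≈ 971.

x = 979 px, y = 971 px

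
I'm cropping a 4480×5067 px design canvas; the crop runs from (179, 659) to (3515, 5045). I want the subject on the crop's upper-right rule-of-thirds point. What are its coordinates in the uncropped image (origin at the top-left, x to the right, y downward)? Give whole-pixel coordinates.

x = 2403 px, y = 2121 px

Crop width = 3515 − 179 = 3336 px; one third is 1112.00 px.
Crop height = 5045 − 659 = 4386 px; one third is 1462.00 px.
The upper-right point is two-thirds across and one-third down within the crop:
x = 179 + 2 × 1112.00 ≈ 2403; y = 659 + 1 × 1462.00 ≈ 2121.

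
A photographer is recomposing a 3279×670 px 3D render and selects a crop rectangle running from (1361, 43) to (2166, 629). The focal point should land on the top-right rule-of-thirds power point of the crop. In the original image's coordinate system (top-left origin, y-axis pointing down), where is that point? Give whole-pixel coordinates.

(1898, 238)

Crop width = 2166 − 1361 = 805 px; one third is 268.33 px.
Crop height = 629 − 43 = 586 px; one third is 195.33 px.
The top-right point is two-thirds across and one-third down within the crop:
x = 1361 + 2 × 268.33 ≈ 1898; y = 43 + 1 × 195.33 ≈ 238.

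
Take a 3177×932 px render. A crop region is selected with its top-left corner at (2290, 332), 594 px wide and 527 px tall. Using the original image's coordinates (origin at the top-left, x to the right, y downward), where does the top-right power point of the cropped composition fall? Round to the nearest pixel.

x = 2686 px, y = 508 px

One third of the crop width 594 is 198.00 px.
One third of the crop height 527 is 175.67 px.
The top-right point is two-thirds across and one-third down within the crop:
x = 2290 + 2 × 198.00 ≈ 2686; y = 332 + 1 × 175.67 ≈ 508.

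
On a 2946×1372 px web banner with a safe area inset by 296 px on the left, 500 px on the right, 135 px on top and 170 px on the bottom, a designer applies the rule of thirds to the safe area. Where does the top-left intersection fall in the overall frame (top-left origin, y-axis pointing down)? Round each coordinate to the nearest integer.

Content width = 2946 − 296 − 500 = 2150 px; content height = 1372 − 135 − 170 = 1067 px.
Top-left is one-third across and one-third down within the safe area.
x = 296 + 1 × 2150/3 = 296 + 716.67 ≈ 1013
y = 135 + 1 × 1067/3 = 135 + 355.67 ≈ 491

x = 1013 px, y = 491 px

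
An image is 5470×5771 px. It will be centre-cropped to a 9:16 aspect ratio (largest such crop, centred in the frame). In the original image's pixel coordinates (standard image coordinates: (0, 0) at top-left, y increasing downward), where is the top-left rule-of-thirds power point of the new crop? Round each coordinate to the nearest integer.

5470/5771 > 9/16, so the 9:16 crop keeps the full height 5771 and trims width to 5771 × 9/16 = 3246.19 px.
Left offset = (5470 − 3246.19)/2 = 1111.91 px; top offset = 0.
Top-left is one-third across and one-third down within the crop:
x = 1111.91 + 1 × 3246.19/3 ≈ 2194; y = 0.00 + 1 × 5771.00/3 ≈ 1924.

(2194, 1924)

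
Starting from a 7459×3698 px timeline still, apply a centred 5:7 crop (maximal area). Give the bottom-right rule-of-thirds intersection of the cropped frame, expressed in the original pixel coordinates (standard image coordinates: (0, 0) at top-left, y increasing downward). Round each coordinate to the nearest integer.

x = 4170 px, y = 2465 px

7459/3698 > 5/7, so the 5:7 crop keeps the full height 3698 and trims width to 3698 × 5/7 = 2641.43 px.
Left offset = (7459 − 2641.43)/2 = 2408.79 px; top offset = 0.
Bottom-right is two-thirds across and two-thirds down within the crop:
x = 2408.79 + 2 × 2641.43/3 ≈ 4170; y = 0.00 + 2 × 3698.00/3 ≈ 2465.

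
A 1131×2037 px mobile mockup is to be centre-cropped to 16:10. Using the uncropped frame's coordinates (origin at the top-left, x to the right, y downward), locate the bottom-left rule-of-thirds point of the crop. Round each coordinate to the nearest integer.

(377, 1136)

1131/2037 < 16/10, so the 16:10 crop keeps the full width 1131 and trims height to 1131 × 10/16 = 706.88 px.
Top offset = (2037 − 706.88)/2 = 665.06 px; left offset = 0.
Bottom-left is one-third across and two-thirds down within the crop:
x = 0.00 + 1 × 1131.00/3 ≈ 377; y = 665.06 + 2 × 706.88/3 ≈ 1136.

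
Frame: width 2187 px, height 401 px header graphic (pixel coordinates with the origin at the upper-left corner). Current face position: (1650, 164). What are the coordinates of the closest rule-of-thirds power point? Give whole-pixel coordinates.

Third lines: x ∈ {729, 1458}, y ∈ {134, 267}.
1650 is closer to x = 1458; 164 is closer to y = 134.
So the nearest intersection is the upper-right power point.

x = 1458 px, y = 134 px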